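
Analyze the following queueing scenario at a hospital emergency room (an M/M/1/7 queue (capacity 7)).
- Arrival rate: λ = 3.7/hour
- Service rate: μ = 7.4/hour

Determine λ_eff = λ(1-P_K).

ρ = λ/μ = 3.7/7.4 = 0.5000
P₀ = (1-ρ)/(1-ρ^(K+1)) = (1-0.5000)/(1-0.5000^8) = 0.5000/0.9961 = 0.5020
P_K = P₀×ρ^K = 0.5020 × 0.5000^7 = 0.5020 × 0.007812 = 0.003922
λ_eff = λ(1-P_K) = 3.7 × (1 - 0.003922) = 3.7 × 0.99608 = 3.6855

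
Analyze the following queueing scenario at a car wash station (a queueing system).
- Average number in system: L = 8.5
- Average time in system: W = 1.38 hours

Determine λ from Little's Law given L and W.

Little's Law: L = λW, so λ = L/W
λ = 8.5/1.38 = 6.1594 cars/hour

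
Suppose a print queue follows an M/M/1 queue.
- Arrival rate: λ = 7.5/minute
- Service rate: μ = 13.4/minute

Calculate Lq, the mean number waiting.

ρ = λ/μ = 7.5/13.4 = 0.5597
For M/M/1: Lq = λ²/(μ(μ-λ))
Lq = 56.25/(13.4 × 5.90)
Lq = 0.7115 jobs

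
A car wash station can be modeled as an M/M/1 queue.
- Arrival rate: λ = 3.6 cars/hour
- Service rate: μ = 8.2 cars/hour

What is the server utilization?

Server utilization: ρ = λ/μ
ρ = 3.6/8.2 = 0.4390
The server is busy 43.90% of the time.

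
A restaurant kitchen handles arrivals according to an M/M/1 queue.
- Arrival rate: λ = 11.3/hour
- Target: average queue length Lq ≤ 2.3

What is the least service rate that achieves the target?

For M/M/1: Lq = λ²/(μ(μ-λ))
Need Lq ≤ 2.3, i.e. μ(μ-λ) ≥ λ²/2.3
μ² - 11.3μ - 127.69/2.3 ≥ 0  →  μ² - 11.3μ - 55.5174 ≥ 0
Quadratic formula (positive root): μ = [λ + √(λ² + 4×55.5174)]/2
Discriminant: 127.69 + 4×55.5174 = 349.7596, √349.7596 = 18.7019
μ ≥ (11.3 + 18.7019)/2 = 15.0009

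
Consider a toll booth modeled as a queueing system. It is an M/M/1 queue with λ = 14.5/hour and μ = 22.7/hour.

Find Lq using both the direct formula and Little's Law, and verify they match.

Method 1 (direct): Lq = λ²/(μ(μ-λ)) = 210.25/(22.7 × 8.20) = 1.1295

Method 2 (Little's Law):
W = 1/(μ-λ) = 1/8.20 = 0.121951
Wq = W - 1/μ = 0.121951 - 0.0440529 = 0.077898
Lq = λWq = 14.5 × 0.077898 = 1.1295 ✔ (matches Method 1)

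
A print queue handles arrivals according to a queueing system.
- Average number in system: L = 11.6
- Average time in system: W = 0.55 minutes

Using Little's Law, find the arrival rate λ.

Little's Law: L = λW, so λ = L/W
λ = 11.6/0.55 = 21.0909 jobs/minute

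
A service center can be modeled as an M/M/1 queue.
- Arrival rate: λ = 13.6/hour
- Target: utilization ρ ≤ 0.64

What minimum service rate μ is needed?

ρ = λ/μ, so μ = λ/ρ
μ ≥ 13.6/0.64 = 21.2500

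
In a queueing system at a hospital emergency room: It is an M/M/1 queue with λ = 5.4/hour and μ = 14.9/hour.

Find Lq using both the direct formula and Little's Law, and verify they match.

Method 1 (direct): Lq = λ²/(μ(μ-λ)) = 29.16/(14.9 × 9.50) = 0.2060

Method 2 (Little's Law):
W = 1/(μ-λ) = 1/9.50 = 0.10526
Wq = W - 1/μ = 0.10526 - 0.067114 = 0.03815
Lq = λWq = 5.4 × 0.03815 = 0.2060 ✔ (matches Method 1)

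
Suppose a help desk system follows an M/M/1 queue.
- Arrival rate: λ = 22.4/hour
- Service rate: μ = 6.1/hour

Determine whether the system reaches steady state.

Stability requires ρ = λ/(cμ) < 1
ρ = 22.4/(1 × 6.1) = 22.4/6.10 = 3.6721
Since 3.6721 ≥ 1, the system is UNSTABLE.
Queue grows without bound. Need μ > λ = 22.4.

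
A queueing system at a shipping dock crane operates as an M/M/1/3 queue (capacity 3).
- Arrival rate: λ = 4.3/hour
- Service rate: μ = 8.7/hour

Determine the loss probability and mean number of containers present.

ρ = λ/μ = 4.3/8.7 = 0.49425
P₀ = (1-ρ)/(1-ρ^(K+1)) = (1-0.49425)/(1-0.49425^4) = 0.5057/0.9403 = 0.5378
P_K = P₀×ρ^K = 0.53785 × 0.49425^3 = 0.53785 × 0.12074 = 0.06494
Blocking probability P_3 = 0.06494 (6.49%)
L = ρ[1 - (K+1)ρ^K + Kρ^(K+1)] / [(1-ρ)(1-ρ^(K+1))]
L = 0.49425 × (1 - 4×0.12074 + 3×0.059674) / ((1 - 0.49425) × (1 - 0.059674)) = 0.7234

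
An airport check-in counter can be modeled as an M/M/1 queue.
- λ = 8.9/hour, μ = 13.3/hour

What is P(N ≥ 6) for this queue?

ρ = λ/μ = 8.9/13.3 = 0.66917
P(N ≥ n) = ρⁿ
P(N ≥ 6) = 0.66917^6
P(N ≥ 6) = 0.08979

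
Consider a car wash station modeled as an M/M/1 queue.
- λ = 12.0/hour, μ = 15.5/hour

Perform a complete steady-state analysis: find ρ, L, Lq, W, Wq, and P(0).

Step 1: ρ = λ/μ = 12.0/15.5 = 0.7742
Step 2: L = λ/(μ-λ) = 12.0/3.50 = 3.4286
Step 3: Lq = λ²/(μ(μ-λ)) = 144.00/(15.5×3.50) = 2.6544
Step 4: W = 1/(μ-λ) = 1/3.50 = 0.285714
Step 5: Wq = λ/(μ(μ-λ)) = 12.0/(15.5×3.50) = 0.2212
Step 6: P(0) = 1-ρ = 0.2258
Verify: L = λW = 12.0×0.285714 = 3.4286 ✔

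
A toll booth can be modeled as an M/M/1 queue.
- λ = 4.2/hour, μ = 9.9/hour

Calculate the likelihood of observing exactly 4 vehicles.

ρ = λ/μ = 4.2/9.9 = 0.42424
P(n) = (1-ρ)ρⁿ
P(4) = (1-0.42424) × 0.42424^4
P(4) = 0.5758 × 0.03239
P(4) = 0.01865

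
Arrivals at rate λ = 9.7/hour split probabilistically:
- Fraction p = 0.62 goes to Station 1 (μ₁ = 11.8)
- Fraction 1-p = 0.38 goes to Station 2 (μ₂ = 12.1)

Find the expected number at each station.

Effective rates: λ₁ = 9.7×0.62 = 6.014, λ₂ = 9.7×0.38 = 3.686
Station 1: ρ₁ = 6.014/11.8 = 0.50966, L₁ = ρ₁/(1-ρ₁) = 0.50966/(1-0.50966) = 1.0394
Station 2: ρ₂ = 3.686/12.1 = 0.30463, L₂ = ρ₂/(1-ρ₂) = 0.30463/(1-0.30463) = 0.4381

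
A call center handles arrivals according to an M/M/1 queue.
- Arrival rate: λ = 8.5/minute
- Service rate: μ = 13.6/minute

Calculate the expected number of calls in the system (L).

ρ = λ/μ = 8.5/13.6 = 0.6250
For M/M/1: L = λ/(μ-λ)
L = 8.5/(13.6-8.5) = 8.5/5.10
L = 1.6667 calls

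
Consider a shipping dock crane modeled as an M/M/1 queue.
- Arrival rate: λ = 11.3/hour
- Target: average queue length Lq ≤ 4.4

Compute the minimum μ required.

For M/M/1: Lq = λ²/(μ(μ-λ))
Need Lq ≤ 4.4, i.e. μ(μ-λ) ≥ λ²/4.4
μ² - 11.3μ - 127.69/4.4 ≥ 0  →  μ² - 11.3μ - 29.02045 ≥ 0
Quadratic formula (positive root): μ = [λ + √(λ² + 4×29.02045)]/2
Discriminant: 127.69 + 4×29.02045 = 243.7718, √243.7718 = 15.6132
μ ≥ (11.3 + 15.6132)/2 = 13.4566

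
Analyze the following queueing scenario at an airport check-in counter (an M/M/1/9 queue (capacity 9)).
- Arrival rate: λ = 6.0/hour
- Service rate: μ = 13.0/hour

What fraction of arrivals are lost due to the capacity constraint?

ρ = λ/μ = 6.0/13.0 = 0.461538
P₀ = (1-ρ)/(1-ρ^(K+1)) = (1-0.461538)/(1-0.461538^10) = 0.5385/0.9996 = 0.5387
P_K = P₀×ρ^K = 0.5387 × 0.461538^9 = 0.5387 × 0.0009503 = 0.0005119
Blocking probability = 0.05119%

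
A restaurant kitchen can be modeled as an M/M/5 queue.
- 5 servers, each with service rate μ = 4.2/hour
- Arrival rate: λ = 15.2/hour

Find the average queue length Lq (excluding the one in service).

Traffic intensity: ρ = λ/(cμ) = 15.2/(5×4.2) = 0.7238
Since ρ = 0.7238 < 1, system is stable.
Offered load a = λ/μ = cρ = 15.2/4.2 = 3.6190
P₀ = [ Σₙ₌₀^4 aⁿ/n! + a^5/(5!(1-ρ)) ]⁻¹
Σ = a^0/0! + a^1/1! + a^2/2! + a^3/3! + a^4/4! = 1.0000 + 3.6190 + 6.5488 + 7.9001 + 7.1477 = 26.2156
a^5/(5!(1-ρ)) = 620.8283/(120 × 0.27619) = 18.7319
P₀ = 1/(26.2156 + 18.7319) = 0.02225
Lq = P₀·a^5·ρ / (5!(1-ρ)²) = 0.022248 × 620.8283 × 0.72381 / (120 × 0.076281) = 1.0922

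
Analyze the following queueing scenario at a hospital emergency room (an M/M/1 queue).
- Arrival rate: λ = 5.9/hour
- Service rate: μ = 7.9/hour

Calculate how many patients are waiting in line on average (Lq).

ρ = λ/μ = 5.9/7.9 = 0.7468
For M/M/1: Lq = λ²/(μ(μ-λ))
Lq = 34.81/(7.9 × 2.00)
Lq = 2.2032 patients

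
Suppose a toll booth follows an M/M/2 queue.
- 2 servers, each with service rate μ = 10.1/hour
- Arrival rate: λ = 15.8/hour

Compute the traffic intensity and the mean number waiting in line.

Traffic intensity: ρ = λ/(cμ) = 15.8/(2×10.1) = 0.7822
Since ρ = 0.7822 < 1, system is stable.
Offered load a = λ/μ = cρ = 15.8/10.1 = 1.5644
P₀ = [ Σₙ₌₀^1 aⁿ/n! + a^2/(2!(1-ρ)) ]⁻¹
Σ = a^0/0! + a^1/1! = 1.0000 + 1.5644 = 2.5644
a^2/(2!(1-ρ)) = 2.4472/(2 × 0.21782) = 5.6175
P₀ = 1/(2.5644 + 5.6175) = 0.1222
Lq = P₀·a^2·ρ / (2!(1-ρ)²) = 0.12222 × 2.4472 × 0.78218 / (2 × 0.047446) = 2.4654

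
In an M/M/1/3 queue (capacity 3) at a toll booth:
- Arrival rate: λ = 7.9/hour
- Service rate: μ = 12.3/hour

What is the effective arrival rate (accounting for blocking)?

ρ = λ/μ = 7.9/12.3 = 0.6423
P₀ = (1-ρ)/(1-ρ^(K+1)) = (1-0.6423)/(1-0.6423^4) = 0.3577/0.8298 = 0.4311
P_K = P₀×ρ^K = 0.4311 × 0.6423^3 = 0.4311 × 0.2650 = 0.1142
λ_eff = λ(1-P_K) = 7.9 × (1 - 0.11422) = 7.9 × 0.88578 = 6.9977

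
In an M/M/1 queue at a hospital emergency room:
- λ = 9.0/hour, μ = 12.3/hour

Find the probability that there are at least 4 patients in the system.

ρ = λ/μ = 9.0/12.3 = 0.7317
P(N ≥ n) = ρⁿ
P(N ≥ 4) = 0.7317^4
P(N ≥ 4) = 0.2866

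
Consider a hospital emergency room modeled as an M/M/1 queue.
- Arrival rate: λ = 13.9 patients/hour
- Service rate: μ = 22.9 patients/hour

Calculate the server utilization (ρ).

Server utilization: ρ = λ/μ
ρ = 13.9/22.9 = 0.6070
The server is busy 60.70% of the time.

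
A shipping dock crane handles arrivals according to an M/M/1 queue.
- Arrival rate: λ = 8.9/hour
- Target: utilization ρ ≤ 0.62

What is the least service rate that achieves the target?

ρ = λ/μ, so μ = λ/ρ
μ ≥ 8.9/0.62 = 14.3548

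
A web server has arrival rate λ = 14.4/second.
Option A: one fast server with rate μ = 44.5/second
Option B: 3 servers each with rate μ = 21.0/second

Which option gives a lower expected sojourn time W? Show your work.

Option A: single server μ = 44.5 (M/M/1)
  ρ_A = 14.4/44.5 = 0.3236
  W_A = 1/(μ-λ) = 1/(44.5-14.4) = 1/30.10 = 0.03322

Option B: 3 servers μ = 21.0 (M/M/3)
  ρ_B = λ/(cμ) = 14.4/(3×21.0) = 0.2286
  Offered load a = λ/μ = cρ = 14.4/21.0 = 0.6857
  P₀ = [ Σₙ₌₀^2 aⁿ/n! + a^3/(3!(1-ρ)) ]⁻¹
  Σ = a^0/0! + a^1/1! + a^2/2! = 1.0000 + 0.6857 + 0.2351 = 1.9208
  a^3/(3!(1-ρ)) = 0.3224/(6 × 0.7714) = 0.06966
  P₀ = 1/(1.9208 + 0.06966) = 0.5024
  Lq = P₀·a^3·ρ / (3!(1-ρ)²) = 0.5024 × 0.3224 × 0.2286 / (6 × 0.5951) = 0.01037
  Wq_B = Lq/λ = 0.01037/14.4 = 0.0007201
  W_B = Wq_B + 1/μ = 0.0007201 + 0.04762 = 0.04834

Since W_A = 0.03322 < W_B = 0.04834, Option A (single fast server) has the shorter time in system.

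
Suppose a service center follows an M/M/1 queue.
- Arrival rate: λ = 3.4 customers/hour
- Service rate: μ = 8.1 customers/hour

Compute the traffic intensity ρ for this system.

Server utilization: ρ = λ/μ
ρ = 3.4/8.1 = 0.4198
The server is busy 41.98% of the time.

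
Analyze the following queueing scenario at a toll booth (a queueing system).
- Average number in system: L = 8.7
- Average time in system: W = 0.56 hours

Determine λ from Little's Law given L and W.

Little's Law: L = λW, so λ = L/W
λ = 8.7/0.56 = 15.5357 vehicles/hour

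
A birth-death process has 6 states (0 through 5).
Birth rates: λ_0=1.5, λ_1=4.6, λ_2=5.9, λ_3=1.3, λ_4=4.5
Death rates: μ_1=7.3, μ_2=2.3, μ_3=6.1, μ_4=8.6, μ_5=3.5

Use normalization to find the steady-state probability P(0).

Ratios P(n)/P(0) = (λ₀···λₙ₋₁)/(μ₁···μₙ):
P(1)/P(0) = (1.5)/(7.3) = 0.2055
P(2)/P(0) = (1.5×4.6)/(7.3×2.3) = 0.4110
P(3)/P(0) = (1.5×4.6×5.9)/(7.3×2.3×6.1) = 0.3975
P(4)/P(0) = (1.5×4.6×5.9×1.3)/(7.3×2.3×6.1×8.6) = 0.06008
P(5)/P(0) = (1.5×4.6×5.9×1.3×4.5)/(7.3×2.3×6.1×8.6×3.5) = 0.07725

Normalization: ∑ P(n) = 1
P(0) × (1.0000 + 0.2055 + 0.4110 + 0.3975 + 0.06008 + 0.07725) = 1
P(0) × 2.1513 = 1
P(0) = 1/2.1513 = 0.4648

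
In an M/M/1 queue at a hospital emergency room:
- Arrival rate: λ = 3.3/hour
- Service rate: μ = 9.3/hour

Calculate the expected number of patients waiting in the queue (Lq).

ρ = λ/μ = 3.3/9.3 = 0.3548
For M/M/1: Lq = λ²/(μ(μ-λ))
Lq = 10.89/(9.3 × 6.00)
Lq = 0.1952 patients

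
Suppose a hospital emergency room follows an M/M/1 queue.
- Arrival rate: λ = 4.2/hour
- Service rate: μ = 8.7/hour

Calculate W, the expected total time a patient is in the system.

First, compute utilization: ρ = λ/μ = 4.2/8.7 = 0.4828
For M/M/1: W = 1/(μ-λ)
W = 1/(8.7-4.2) = 1/4.50
W = 0.2222 hours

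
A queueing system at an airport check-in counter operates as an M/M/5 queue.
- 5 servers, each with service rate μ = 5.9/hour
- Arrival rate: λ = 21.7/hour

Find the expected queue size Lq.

Traffic intensity: ρ = λ/(cμ) = 21.7/(5×5.9) = 0.7356
Since ρ = 0.7356 < 1, system is stable.
Offered load a = λ/μ = cρ = 21.7/5.9 = 3.6780
P₀ = [ Σₙ₌₀^4 aⁿ/n! + a^5/(5!(1-ρ)) ]⁻¹
Σ = a^0/0! + a^1/1! + a^2/2! + a^3/3! + a^4/4! = 1.00000 + 3.67797 + 6.76372 + 8.29224 + 7.62465 = 27.3586
a^5/(5!(1-ρ)) = 673.0365/(120 × 0.2644068) = 21.2122
P₀ = 1/(27.3586 + 21.2122) = 0.02059
Lq = P₀·a^5·ρ / (5!(1-ρ)²) = 0.020589 × 673.0365 × 0.73559 / (120 × 0.069911) = 1.2150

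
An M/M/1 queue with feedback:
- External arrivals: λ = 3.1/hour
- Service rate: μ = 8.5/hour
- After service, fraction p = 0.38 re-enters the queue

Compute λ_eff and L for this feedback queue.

Effective arrival rate: λ_eff = λ/(1-p) = 3.1/(1-0.38) = 3.1/0.62 = 5.0000
ρ = λ_eff/μ = 5.0000/8.5 = 0.58824
L = ρ/(1-ρ) = 0.58824/(1-0.58824) = 1.4286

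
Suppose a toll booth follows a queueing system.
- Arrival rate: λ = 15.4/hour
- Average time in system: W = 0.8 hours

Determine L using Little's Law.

Little's Law: L = λW
L = 15.4 × 0.8 = 12.3200 vehicles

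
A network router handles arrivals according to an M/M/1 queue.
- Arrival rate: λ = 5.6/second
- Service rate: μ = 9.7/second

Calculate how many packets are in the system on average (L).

ρ = λ/μ = 5.6/9.7 = 0.5773
For M/M/1: L = λ/(μ-λ)
L = 5.6/(9.7-5.6) = 5.6/4.10
L = 1.3659 packets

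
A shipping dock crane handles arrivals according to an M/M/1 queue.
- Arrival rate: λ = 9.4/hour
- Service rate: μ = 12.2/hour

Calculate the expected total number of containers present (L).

ρ = λ/μ = 9.4/12.2 = 0.7705
For M/M/1: L = λ/(μ-λ)
L = 9.4/(12.2-9.4) = 9.4/2.80
L = 3.3571 containers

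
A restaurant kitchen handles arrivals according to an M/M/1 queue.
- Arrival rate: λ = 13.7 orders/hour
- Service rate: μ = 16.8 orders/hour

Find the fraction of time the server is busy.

Server utilization: ρ = λ/μ
ρ = 13.7/16.8 = 0.8155
The server is busy 81.55% of the time.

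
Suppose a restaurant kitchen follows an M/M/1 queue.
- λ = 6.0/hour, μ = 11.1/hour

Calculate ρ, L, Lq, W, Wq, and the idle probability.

Step 1: ρ = λ/μ = 6.0/11.1 = 0.5405
Step 2: L = λ/(μ-λ) = 6.0/5.10 = 1.1765
Step 3: Lq = λ²/(μ(μ-λ)) = 36.00/(11.1×5.10) = 0.6359
Step 4: W = 1/(μ-λ) = 1/5.10 = 0.19608
Step 5: Wq = λ/(μ(μ-λ)) = 6.0/(11.1×5.10) = 0.1060
Step 6: P(0) = 1-ρ = 0.4595
Verify: L = λW = 6.0×0.19608 = 1.1765 ✔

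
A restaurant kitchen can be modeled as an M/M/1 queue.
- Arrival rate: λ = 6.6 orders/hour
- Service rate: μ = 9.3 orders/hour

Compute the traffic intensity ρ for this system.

Server utilization: ρ = λ/μ
ρ = 6.6/9.3 = 0.7097
The server is busy 70.97% of the time.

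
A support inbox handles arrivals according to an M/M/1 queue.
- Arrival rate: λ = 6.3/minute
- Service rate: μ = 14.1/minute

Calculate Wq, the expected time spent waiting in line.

First, compute utilization: ρ = λ/μ = 6.3/14.1 = 0.4468
For M/M/1: Wq = λ/(μ(μ-λ))
Wq = 6.3/(14.1 × (14.1-6.3))
Wq = 6.3/(14.1 × 7.80)
Wq = 0.05728 minutes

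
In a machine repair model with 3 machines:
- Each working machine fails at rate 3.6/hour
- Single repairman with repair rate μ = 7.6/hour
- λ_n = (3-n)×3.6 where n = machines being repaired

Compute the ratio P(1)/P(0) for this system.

P(1)/P(0) = ∏_{i=0}^{1-1} λ_i/μ_{i+1}
= (3-0)×3.6/7.6
= 1.4211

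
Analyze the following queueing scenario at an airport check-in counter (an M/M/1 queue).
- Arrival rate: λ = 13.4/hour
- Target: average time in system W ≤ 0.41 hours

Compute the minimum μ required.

For M/M/1: W = 1/(μ-λ)
Need W ≤ 0.41, so 1/(μ-λ) ≤ 0.41
μ - λ ≥ 1/0.41 = 2.4390
μ ≥ 13.4 + 2.4390 = 15.8390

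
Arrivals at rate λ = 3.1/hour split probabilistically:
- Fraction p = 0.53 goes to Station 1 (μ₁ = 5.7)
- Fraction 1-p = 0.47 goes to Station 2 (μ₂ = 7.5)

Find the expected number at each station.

Effective rates: λ₁ = 3.1×0.53 = 1.643, λ₂ = 3.1×0.47 = 1.457
Station 1: ρ₁ = 1.643/5.7 = 0.28825, L₁ = ρ₁/(1-ρ₁) = 0.28825/(1-0.28825) = 0.4050
Station 2: ρ₂ = 1.457/7.5 = 0.19427, L₂ = ρ₂/(1-ρ₂) = 0.19427/(1-0.19427) = 0.2411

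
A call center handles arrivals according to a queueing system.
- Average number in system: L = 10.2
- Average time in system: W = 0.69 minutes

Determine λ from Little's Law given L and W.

Little's Law: L = λW, so λ = L/W
λ = 10.2/0.69 = 14.7826 calls/minute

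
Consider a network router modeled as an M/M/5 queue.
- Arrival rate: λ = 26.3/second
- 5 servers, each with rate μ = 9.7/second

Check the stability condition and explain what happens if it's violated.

Stability requires ρ = λ/(cμ) < 1
ρ = 26.3/(5 × 9.7) = 26.3/48.50 = 0.5423
Since 0.5423 < 1, the system is STABLE.
The servers are busy 54.23% of the time.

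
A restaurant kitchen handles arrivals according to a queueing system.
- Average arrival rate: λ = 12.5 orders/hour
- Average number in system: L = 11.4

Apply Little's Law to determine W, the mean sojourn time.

Little's Law: L = λW, so W = L/λ
W = 11.4/12.5 = 0.9120 hours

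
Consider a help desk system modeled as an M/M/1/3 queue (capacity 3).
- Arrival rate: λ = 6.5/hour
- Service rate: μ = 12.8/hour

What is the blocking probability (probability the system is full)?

ρ = λ/μ = 6.5/12.8 = 0.507812
P₀ = (1-ρ)/(1-ρ^(K+1)) = (1-0.507812)/(1-0.507812^4) = 0.492188/0.933502 = 0.5272
P_K = P₀×ρ^K = 0.52725 × 0.507812^3 = 0.52725 × 0.13095 = 0.06904
Blocking probability = 6.90%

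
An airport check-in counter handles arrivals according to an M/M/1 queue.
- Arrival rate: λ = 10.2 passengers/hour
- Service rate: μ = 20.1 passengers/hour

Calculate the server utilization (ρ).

Server utilization: ρ = λ/μ
ρ = 10.2/20.1 = 0.5075
The server is busy 50.75% of the time.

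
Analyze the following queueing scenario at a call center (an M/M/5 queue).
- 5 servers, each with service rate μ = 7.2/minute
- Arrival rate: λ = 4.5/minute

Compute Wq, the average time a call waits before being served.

Traffic intensity: ρ = λ/(cμ) = 4.5/(5×7.2) = 0.1250
Since ρ = 0.1250 < 1, system is stable.
Offered load a = λ/μ = cρ = 4.5/7.2 = 0.6250
P₀ = [ Σₙ₌₀^4 aⁿ/n! + a^5/(5!(1-ρ)) ]⁻¹
Σ = a^0/0! + a^1/1! + a^2/2! + a^3/3! + a^4/4! = 1.0000 + 0.62500 + 0.19531 + 0.040690 + 0.0063578 = 1.8674
a^5/(5!(1-ρ)) = 0.09537/(120 × 0.8750) = 0.0009083
P₀ = 1/(1.86736 + 0.000908261) = 0.5353
Lq = P₀·a^5·ρ / (5!(1-ρ)²) = 0.53525 × 0.095367 × 0.12500 / (120 × 0.76562) = 0.00006945
Wq = Lq/λ = 0.00006945/4.5 = 0.00001543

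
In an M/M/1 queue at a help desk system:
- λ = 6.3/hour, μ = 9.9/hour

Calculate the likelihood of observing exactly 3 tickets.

ρ = λ/μ = 6.3/9.9 = 0.63636
P(n) = (1-ρ)ρⁿ
P(3) = (1-0.63636) × 0.63636^3
P(3) = 0.36364 × 0.25770
P(3) = 0.09371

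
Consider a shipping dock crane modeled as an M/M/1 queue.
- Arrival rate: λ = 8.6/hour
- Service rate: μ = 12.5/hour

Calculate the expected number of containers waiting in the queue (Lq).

ρ = λ/μ = 8.6/12.5 = 0.6880
For M/M/1: Lq = λ²/(μ(μ-λ))
Lq = 73.96/(12.5 × 3.90)
Lq = 1.5171 containers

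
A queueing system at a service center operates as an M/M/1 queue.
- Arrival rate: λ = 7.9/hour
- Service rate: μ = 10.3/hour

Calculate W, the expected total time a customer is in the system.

First, compute utilization: ρ = λ/μ = 7.9/10.3 = 0.7670
For M/M/1: W = 1/(μ-λ)
W = 1/(10.3-7.9) = 1/2.40
W = 0.4167 hours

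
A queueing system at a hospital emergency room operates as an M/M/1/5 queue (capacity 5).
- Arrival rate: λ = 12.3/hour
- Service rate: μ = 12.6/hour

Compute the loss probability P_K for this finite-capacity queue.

ρ = λ/μ = 12.3/12.6 = 0.97619
P₀ = (1-ρ)/(1-ρ^(K+1)) = (1-0.97619)/(1-0.97619^6) = 0.02381/0.1346 = 0.1769
P_K = P₀×ρ^K = 0.1769 × 0.97619^5 = 0.1769 × 0.8865 = 0.1568
Blocking probability = 15.68%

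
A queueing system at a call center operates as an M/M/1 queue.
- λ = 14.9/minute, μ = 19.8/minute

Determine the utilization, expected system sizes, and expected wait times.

Step 1: ρ = λ/μ = 14.9/19.8 = 0.7525
Step 2: L = λ/(μ-λ) = 14.9/4.90 = 3.0408
Step 3: Lq = λ²/(μ(μ-λ)) = 222.01/(19.8×4.90) = 2.2883
Step 4: W = 1/(μ-λ) = 1/4.90 = 0.20408
Step 5: Wq = λ/(μ(μ-λ)) = 14.9/(19.8×4.90) = 0.1536
Step 6: P(0) = 1-ρ = 0.2475
Verify: L = λW = 14.9×0.20408 = 3.0408 ✔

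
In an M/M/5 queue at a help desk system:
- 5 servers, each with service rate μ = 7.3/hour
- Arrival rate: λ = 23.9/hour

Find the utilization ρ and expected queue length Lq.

Traffic intensity: ρ = λ/(cμ) = 23.9/(5×7.3) = 0.6548
Since ρ = 0.6548 < 1, system is stable.
Offered load a = λ/μ = cρ = 23.9/7.3 = 3.2740
P₀ = [ Σₙ₌₀^4 aⁿ/n! + a^5/(5!(1-ρ)) ]⁻¹
Σ = a^0/0! + a^1/1! + a^2/2! + a^3/3! + a^4/4! = 1.0000 + 3.2740 + 5.3594 + 5.8489 + 4.7873 = 20.2696
a^5/(5!(1-ρ)) = 376.1622/(120 × 0.345205) = 9.0806
P₀ = 1/(20.2696 + 9.0806) = 0.03407
Lq = P₀·a^5·ρ / (5!(1-ρ)²) = 0.0340713 × 376.1622 × 0.654795 / (120 × 0.119167) = 0.5869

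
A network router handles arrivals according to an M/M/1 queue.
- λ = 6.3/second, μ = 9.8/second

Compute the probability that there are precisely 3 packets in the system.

ρ = λ/μ = 6.3/9.8 = 0.64286
P(n) = (1-ρ)ρⁿ
P(3) = (1-0.64286) × 0.64286^3
P(3) = 0.3571 × 0.2657
P(3) = 0.09488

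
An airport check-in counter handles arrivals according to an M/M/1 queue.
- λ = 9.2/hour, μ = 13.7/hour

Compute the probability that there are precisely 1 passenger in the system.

ρ = λ/μ = 9.2/13.7 = 0.6715
P(n) = (1-ρ)ρⁿ
P(1) = (1-0.6715) × 0.6715^1
P(1) = 0.3285 × 0.6715
P(1) = 0.2206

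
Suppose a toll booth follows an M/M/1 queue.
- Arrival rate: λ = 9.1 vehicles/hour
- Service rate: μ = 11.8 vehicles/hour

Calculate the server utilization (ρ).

Server utilization: ρ = λ/μ
ρ = 9.1/11.8 = 0.7712
The server is busy 77.12% of the time.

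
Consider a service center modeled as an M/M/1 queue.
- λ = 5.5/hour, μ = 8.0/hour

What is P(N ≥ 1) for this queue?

ρ = λ/μ = 5.5/8.0 = 0.6875
P(N ≥ n) = ρⁿ
P(N ≥ 1) = 0.6875^1
P(N ≥ 1) = 0.6875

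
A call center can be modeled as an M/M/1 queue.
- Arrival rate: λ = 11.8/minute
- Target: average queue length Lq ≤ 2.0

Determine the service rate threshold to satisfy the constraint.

For M/M/1: Lq = λ²/(μ(μ-λ))
Need Lq ≤ 2.0, i.e. μ(μ-λ) ≥ λ²/2.0
μ² - 11.8μ - 139.24/2.0 ≥ 0  →  μ² - 11.8μ - 69.6200 ≥ 0
Quadratic formula (positive root): μ = [λ + √(λ² + 4×69.6200)]/2
Discriminant: 139.24 + 4×69.6200 = 417.7200, √417.7200 = 20.4382
μ ≥ (11.8 + 20.4382)/2 = 16.1191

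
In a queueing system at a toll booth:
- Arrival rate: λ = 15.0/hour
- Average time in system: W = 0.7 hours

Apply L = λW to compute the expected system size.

Little's Law: L = λW
L = 15.0 × 0.7 = 10.5000 vehicles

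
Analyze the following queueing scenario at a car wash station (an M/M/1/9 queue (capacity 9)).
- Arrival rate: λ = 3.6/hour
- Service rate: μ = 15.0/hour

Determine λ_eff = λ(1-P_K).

ρ = λ/μ = 3.6/15.0 = 0.2400
P₀ = (1-ρ)/(1-ρ^(K+1)) = (1-0.2400)/(1-0.2400^10) = 0.7600/1.0000 = 0.7600
P_K = P₀×ρ^K = 0.7600 × 0.2400^9 = 0.7600 × 0.000002642 = 0.000002008
λ_eff = λ(1-P_K) = 3.6 × (1 - 0.000002008) = 3.6 × 1.0000 = 3.6000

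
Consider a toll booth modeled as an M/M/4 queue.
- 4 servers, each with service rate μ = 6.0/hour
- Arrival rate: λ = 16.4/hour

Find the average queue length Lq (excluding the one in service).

Traffic intensity: ρ = λ/(cμ) = 16.4/(4×6.0) = 0.6833
Since ρ = 0.6833 < 1, system is stable.
Offered load a = λ/μ = cρ = 16.4/6.0 = 2.7333
P₀ = [ Σₙ₌₀^3 aⁿ/n! + a^4/(4!(1-ρ)) ]⁻¹
Σ = a^0/0! + a^1/1! + a^2/2! + a^3/3! = 1.0000 + 2.7333 + 3.7356 + 3.4035 = 10.8724
a^4/(4!(1-ρ)) = 55.8175/(24 × 0.316667) = 7.3444
P₀ = 1/(10.8724 + 7.3444) = 0.05489
Lq = P₀·a^4·ρ / (4!(1-ρ)²) = 0.054894 × 55.8175 × 0.68333 / (24 × 0.10028) = 0.8700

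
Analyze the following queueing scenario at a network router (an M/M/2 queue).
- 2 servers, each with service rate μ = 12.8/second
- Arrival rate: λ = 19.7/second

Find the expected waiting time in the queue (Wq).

Traffic intensity: ρ = λ/(cμ) = 19.7/(2×12.8) = 0.7695
Since ρ = 0.7695 < 1, system is stable.
Offered load a = λ/μ = cρ = 19.7/12.8 = 1.5391
P₀ = [ Σₙ₌₀^1 aⁿ/n! + a^2/(2!(1-ρ)) ]⁻¹
Σ = a^0/0! + a^1/1! = 1.0000 + 1.5391 = 2.5391
a^2/(2!(1-ρ)) = 2.36871/(2 × 0.230469) = 5.1389
P₀ = 1/(2.5391 + 5.1389) = 0.1302
Lq = P₀·a^2·ρ / (2!(1-ρ)²) = 0.130243 × 2.36871 × 0.769531 / (2 × 0.0531158) = 2.2348
Wq = Lq/λ = 2.2348/19.7 = 0.1134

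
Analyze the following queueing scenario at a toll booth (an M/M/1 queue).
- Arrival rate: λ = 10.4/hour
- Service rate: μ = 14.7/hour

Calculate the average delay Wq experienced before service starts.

First, compute utilization: ρ = λ/μ = 10.4/14.7 = 0.7075
For M/M/1: Wq = λ/(μ(μ-λ))
Wq = 10.4/(14.7 × (14.7-10.4))
Wq = 10.4/(14.7 × 4.30)
Wq = 0.1645 hours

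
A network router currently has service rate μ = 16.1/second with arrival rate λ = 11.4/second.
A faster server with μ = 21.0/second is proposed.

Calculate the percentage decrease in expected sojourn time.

System 1: ρ₁ = 11.4/16.1 = 0.7081, W₁ = 1/(16.1-11.4) = 0.21277
System 2: ρ₂ = 11.4/21.0 = 0.5429, W₂ = 1/(21.0-11.4) = 0.10417
Improvement: (W₁-W₂)/W₁ = (0.21277-0.10417)/0.21277 = 51.04%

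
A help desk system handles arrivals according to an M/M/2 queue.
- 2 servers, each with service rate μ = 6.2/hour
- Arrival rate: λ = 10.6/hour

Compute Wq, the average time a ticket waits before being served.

Traffic intensity: ρ = λ/(cμ) = 10.6/(2×6.2) = 0.8548
Since ρ = 0.8548 < 1, system is stable.
Offered load a = λ/μ = cρ = 10.6/6.2 = 1.7097
P₀ = [ Σₙ₌₀^1 aⁿ/n! + a^2/(2!(1-ρ)) ]⁻¹
Σ = a^0/0! + a^1/1! = 1.0000 + 1.7097 = 2.7097
a^2/(2!(1-ρ)) = 2.92300/(2 × 0.145161) = 10.0681
P₀ = 1/(2.7097 + 10.0681) = 0.07826
Lq = P₀·a^2·ρ / (2!(1-ρ)²) = 0.078261 × 2.9230 × 0.85484 / (2 × 0.021072) = 4.6401
Wq = Lq/λ = 4.6401/10.6 = 0.4377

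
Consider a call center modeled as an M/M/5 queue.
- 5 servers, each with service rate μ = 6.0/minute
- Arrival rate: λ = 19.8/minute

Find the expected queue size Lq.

Traffic intensity: ρ = λ/(cμ) = 19.8/(5×6.0) = 0.6600
Since ρ = 0.6600 < 1, system is stable.
Offered load a = λ/μ = cρ = 19.8/6.0 = 3.3000
P₀ = [ Σₙ₌₀^4 aⁿ/n! + a^5/(5!(1-ρ)) ]⁻¹
Σ = a^0/0! + a^1/1! + a^2/2! + a^3/3! + a^4/4! = 1.0000 + 3.3000 + 5.4450 + 5.9895 + 4.9413 = 20.6758
a^5/(5!(1-ρ)) = 391.3539/(120 × 0.3400) = 9.5920
P₀ = 1/(20.6758 + 9.5920) = 0.03304
Lq = P₀·a^5·ρ / (5!(1-ρ)²) = 0.03304 × 391.3539 × 0.6600 / (120 × 0.1156) = 0.6152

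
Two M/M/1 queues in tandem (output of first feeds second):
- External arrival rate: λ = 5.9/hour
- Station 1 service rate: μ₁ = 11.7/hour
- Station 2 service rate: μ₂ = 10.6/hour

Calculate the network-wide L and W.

By Jackson's theorem, each station behaves as independent M/M/1.
Station 1: ρ₁ = 5.9/11.7 = 0.5043, L₁ = ρ₁/(1-ρ₁) = λ/(μ₁-λ) = 5.9/5.80 = 1.01724
Station 2: ρ₂ = 5.9/10.6 = 0.5566, L₂ = ρ₂/(1-ρ₂) = λ/(μ₂-λ) = 5.9/4.70 = 1.25532
Total: L = L₁ + L₂ = 1.01724 + 1.25532 = 2.2726
W = L/λ = 2.2726/5.9 = 0.3852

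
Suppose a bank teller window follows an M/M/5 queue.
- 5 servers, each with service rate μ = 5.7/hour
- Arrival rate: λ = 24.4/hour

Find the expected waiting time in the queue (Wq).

Traffic intensity: ρ = λ/(cμ) = 24.4/(5×5.7) = 0.8561
Since ρ = 0.8561 < 1, system is stable.
Offered load a = λ/μ = cρ = 24.4/5.7 = 4.2807
P₀ = [ Σₙ₌₀^4 aⁿ/n! + a^5/(5!(1-ρ)) ]⁻¹
Σ = a^0/0! + a^1/1! + a^2/2! + a^3/3! + a^4/4! = 1.0000 + 4.2807 + 9.1622 + 13.0736 + 13.9910 = 41.5075
a^5/(5!(1-ρ)) = 1437.3908/(120 × 0.1438596) = 83.2635
P₀ = 1/(41.5075 + 83.2635) = 0.008015
Lq = P₀·a^5·ρ / (5!(1-ρ)²) = 0.0080147 × 1437.3908 × 0.85614 / (120 × 0.020696) = 3.9714
Wq = Lq/λ = 3.9714/24.4 = 0.1628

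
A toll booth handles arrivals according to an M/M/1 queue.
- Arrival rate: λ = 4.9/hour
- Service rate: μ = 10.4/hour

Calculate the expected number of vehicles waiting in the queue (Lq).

ρ = λ/μ = 4.9/10.4 = 0.4712
For M/M/1: Lq = λ²/(μ(μ-λ))
Lq = 24.01/(10.4 × 5.50)
Lq = 0.4198 vehicles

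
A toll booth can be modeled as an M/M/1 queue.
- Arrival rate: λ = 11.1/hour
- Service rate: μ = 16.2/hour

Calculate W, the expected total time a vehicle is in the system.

First, compute utilization: ρ = λ/μ = 11.1/16.2 = 0.6852
For M/M/1: W = 1/(μ-λ)
W = 1/(16.2-11.1) = 1/5.10
W = 0.1961 hours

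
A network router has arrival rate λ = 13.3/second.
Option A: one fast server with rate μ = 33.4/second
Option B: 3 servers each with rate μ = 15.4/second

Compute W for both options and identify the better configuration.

Option A: single server μ = 33.4 (M/M/1)
  ρ_A = 13.3/33.4 = 0.3982
  W_A = 1/(μ-λ) = 1/(33.4-13.3) = 1/20.10 = 0.04975

Option B: 3 servers μ = 15.4 (M/M/3)
  ρ_B = λ/(cμ) = 13.3/(3×15.4) = 0.2879
  Offered load a = λ/μ = cρ = 13.3/15.4 = 0.8636
  P₀ = [ Σₙ₌₀^2 aⁿ/n! + a^3/(3!(1-ρ)) ]⁻¹
  Σ = a^0/0! + a^1/1! + a^2/2! = 1.0000 + 0.86364 + 0.37293 = 2.2366
  a^3/(3!(1-ρ)) = 0.6442/(6 × 0.7121) = 0.1508
  P₀ = 1/(2.2366 + 0.1508) = 0.4189
  Lq = P₀·a^3·ρ / (3!(1-ρ)²) = 0.4189 × 0.6442 × 0.2879 / (6 × 0.5071) = 0.02553
  Wq_B = Lq/λ = 0.02553/13.3 = 0.0019195
  W_B = Wq_B + 1/μ = 0.0019195 + 0.064935 = 0.06685

Since W_A = 0.04975 < W_B = 0.06685, Option A (single fast server) has the shorter time in system.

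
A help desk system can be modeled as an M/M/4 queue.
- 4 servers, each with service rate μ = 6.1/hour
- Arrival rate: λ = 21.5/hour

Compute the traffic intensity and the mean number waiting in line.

Traffic intensity: ρ = λ/(cμ) = 21.5/(4×6.1) = 0.8811
Since ρ = 0.8811 < 1, system is stable.
Offered load a = λ/μ = cρ = 21.5/6.1 = 3.5246
P₀ = [ Σₙ₌₀^3 aⁿ/n! + a^4/(4!(1-ρ)) ]⁻¹
Σ = a^0/0! + a^1/1! + a^2/2! + a^3/3! = 1.0000 + 3.5246 + 6.2114 + 7.2975 = 18.0335
a^4/(4!(1-ρ)) = 154.3244/(24 × 0.1188525) = 54.1022
P₀ = 1/(18.0335 + 54.1022) = 0.01386
Lq = P₀·a^4·ρ / (4!(1-ρ)²) = 0.0138628 × 154.3244 × 0.881148 / (24 × 0.0141259) = 5.5604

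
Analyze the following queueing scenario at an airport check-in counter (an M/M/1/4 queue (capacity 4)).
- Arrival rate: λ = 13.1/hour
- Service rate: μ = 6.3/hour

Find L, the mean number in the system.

ρ = λ/μ = 13.1/6.3 = 2.079365
P₀ = (1-ρ)/(1-ρ^(K+1)) = (1-2.079365)/(1-2.079365^5) = -1.0794/-37.8735 = 0.02850
P_K = P₀×ρ^K = 0.02850 × 2.079365^4 = 0.02850 × 18.6949 = 0.5328
L = ρ[1 - (K+1)ρ^K + Kρ^(K+1)] / [(1-ρ)(1-ρ^(K+1))]
L = 2.079365 × (1 - 5×18.6949 + 4×38.8735) / ((1 - 2.079365) × (1 - 38.8735)) = 3.2055 passengers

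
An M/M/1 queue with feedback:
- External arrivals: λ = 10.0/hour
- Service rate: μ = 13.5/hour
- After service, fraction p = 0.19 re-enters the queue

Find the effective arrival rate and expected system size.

Effective arrival rate: λ_eff = λ/(1-p) = 10.0/(1-0.19) = 10.0/0.81 = 12.34568
ρ = λ_eff/μ = 12.34568/13.5 = 0.914495
L = ρ/(1-ρ) = 0.914495/(1-0.914495) = 10.6952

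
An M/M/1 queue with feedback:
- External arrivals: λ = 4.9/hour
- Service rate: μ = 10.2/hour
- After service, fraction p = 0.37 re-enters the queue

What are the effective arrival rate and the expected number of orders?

Effective arrival rate: λ_eff = λ/(1-p) = 4.9/(1-0.37) = 4.9/0.63 = 7.77778
ρ = λ_eff/μ = 7.77778/10.2 = 0.762527
L = ρ/(1-ρ) = 0.762527/(1-0.762527) = 3.2110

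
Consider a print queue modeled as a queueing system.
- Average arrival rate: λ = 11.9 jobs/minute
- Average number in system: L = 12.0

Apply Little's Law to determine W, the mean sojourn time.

Little's Law: L = λW, so W = L/λ
W = 12.0/11.9 = 1.0084 minutes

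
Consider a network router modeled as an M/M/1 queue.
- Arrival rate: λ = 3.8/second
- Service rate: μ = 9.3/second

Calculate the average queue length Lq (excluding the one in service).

ρ = λ/μ = 3.8/9.3 = 0.4086
For M/M/1: Lq = λ²/(μ(μ-λ))
Lq = 14.44/(9.3 × 5.50)
Lq = 0.2823 packets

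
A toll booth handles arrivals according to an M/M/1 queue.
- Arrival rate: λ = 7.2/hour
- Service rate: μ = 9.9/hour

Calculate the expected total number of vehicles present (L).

ρ = λ/μ = 7.2/9.9 = 0.7273
For M/M/1: L = λ/(μ-λ)
L = 7.2/(9.9-7.2) = 7.2/2.70
L = 2.6667 vehicles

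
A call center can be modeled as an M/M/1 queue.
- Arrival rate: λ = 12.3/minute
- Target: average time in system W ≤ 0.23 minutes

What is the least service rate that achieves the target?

For M/M/1: W = 1/(μ-λ)
Need W ≤ 0.23, so 1/(μ-λ) ≤ 0.23
μ - λ ≥ 1/0.23 = 4.3478
μ ≥ 12.3 + 4.3478 = 16.6478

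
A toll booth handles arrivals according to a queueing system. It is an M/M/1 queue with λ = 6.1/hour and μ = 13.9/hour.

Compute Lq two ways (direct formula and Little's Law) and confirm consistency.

Method 1 (direct): Lq = λ²/(μ(μ-λ)) = 37.21/(13.9 × 7.80) = 0.3432

Method 2 (Little's Law):
W = 1/(μ-λ) = 1/7.80 = 0.1282
Wq = W - 1/μ = 0.1282 - 0.07194 = 0.05626
Lq = λWq = 6.1 × 0.05626 = 0.3432 ✔ (matches Method 1)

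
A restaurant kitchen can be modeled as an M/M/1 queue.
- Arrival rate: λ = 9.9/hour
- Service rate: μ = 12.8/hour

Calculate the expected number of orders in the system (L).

ρ = λ/μ = 9.9/12.8 = 0.7734
For M/M/1: L = λ/(μ-λ)
L = 9.9/(12.8-9.9) = 9.9/2.90
L = 3.4138 orders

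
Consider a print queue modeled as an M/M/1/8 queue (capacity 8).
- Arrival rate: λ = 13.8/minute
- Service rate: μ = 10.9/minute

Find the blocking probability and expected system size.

ρ = λ/μ = 13.8/10.9 = 1.266055
P₀ = (1-ρ)/(1-ρ^(K+1)) = (1-1.266055)/(1-1.266055^9) = -0.26605/-7.3574 = 0.03616
P_K = P₀×ρ^K = 0.03616 × 1.266055^8 = 0.03616 × 6.6012 = 0.2387
Blocking probability P_8 = 0.2387 (23.87%)
L = ρ[1 - (K+1)ρ^K + Kρ^(K+1)] / [(1-ρ)(1-ρ^(K+1))]
L = 1.266055 × (1 - 9×6.601165 + 8×8.357438) / ((1 - 1.266055) × (1 - 8.357438)) = 5.4646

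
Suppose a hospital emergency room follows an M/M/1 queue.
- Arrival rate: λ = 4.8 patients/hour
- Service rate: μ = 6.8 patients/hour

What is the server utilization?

Server utilization: ρ = λ/μ
ρ = 4.8/6.8 = 0.7059
The server is busy 70.59% of the time.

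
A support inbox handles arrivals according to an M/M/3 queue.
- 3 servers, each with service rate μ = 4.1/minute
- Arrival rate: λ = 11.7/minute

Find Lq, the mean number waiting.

Traffic intensity: ρ = λ/(cμ) = 11.7/(3×4.1) = 0.9512
Since ρ = 0.9512 < 1, system is stable.
Offered load a = λ/μ = cρ = 11.7/4.1 = 2.8537
P₀ = [ Σₙ₌₀^2 aⁿ/n! + a^3/(3!(1-ρ)) ]⁻¹
Σ = a^0/0! + a^1/1! + a^2/2! = 1.00000 + 2.85366 + 4.07168 = 7.9253
a^3/(3!(1-ρ)) = 23.2384/(6 × 0.0487805) = 79.3978
P₀ = 1/(7.9253 + 79.3978) = 0.01145
Lq = P₀·a^3·ρ / (3!(1-ρ)²) = 0.0114517 × 23.2384 × 0.951220 / (6 × 0.00237954) = 17.7302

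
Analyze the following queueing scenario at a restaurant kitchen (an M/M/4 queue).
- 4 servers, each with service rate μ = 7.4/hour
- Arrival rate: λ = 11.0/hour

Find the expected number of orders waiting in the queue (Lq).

Traffic intensity: ρ = λ/(cμ) = 11.0/(4×7.4) = 0.3716
Since ρ = 0.3716 < 1, system is stable.
Offered load a = λ/μ = cρ = 11.0/7.4 = 1.4865
P₀ = [ Σₙ₌₀^3 aⁿ/n! + a^4/(4!(1-ρ)) ]⁻¹
Σ = a^0/0! + a^1/1! + a^2/2! + a^3/3! = 1.0000 + 1.4865 + 1.1048 + 0.5474 = 4.1387
a^4/(4!(1-ρ)) = 4.88252/(24 × 0.628378) = 0.3238
P₀ = 1/(4.1387 + 0.3238) = 0.2241
Lq = P₀·a^4·ρ / (4!(1-ρ)²) = 0.22409 × 4.8825 × 0.37162 / (24 × 0.39486) = 0.04291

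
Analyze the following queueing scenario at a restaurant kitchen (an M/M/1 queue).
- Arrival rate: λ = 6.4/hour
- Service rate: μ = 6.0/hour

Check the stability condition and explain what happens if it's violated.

Stability requires ρ = λ/(cμ) < 1
ρ = 6.4/(1 × 6.0) = 6.4/6.00 = 1.0667
Since 1.0667 ≥ 1, the system is UNSTABLE.
Queue grows without bound. Need μ > λ = 6.4.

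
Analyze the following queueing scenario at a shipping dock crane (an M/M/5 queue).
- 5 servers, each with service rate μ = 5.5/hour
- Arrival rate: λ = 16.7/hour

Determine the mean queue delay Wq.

Traffic intensity: ρ = λ/(cμ) = 16.7/(5×5.5) = 0.6073
Since ρ = 0.6073 < 1, system is stable.
Offered load a = λ/μ = cρ = 16.7/5.5 = 3.0364
P₀ = [ Σₙ₌₀^4 aⁿ/n! + a^5/(5!(1-ρ)) ]⁻¹
Σ = a^0/0! + a^1/1! + a^2/2! + a^3/3! + a^4/4! = 1.0000 + 3.0364 + 4.6098 + 4.6656 + 3.5416 = 16.8534
a^5/(5!(1-ρ)) = 258.0887/(120 × 0.39273) = 5.4764
P₀ = 1/(16.8534 + 5.4764) = 0.04478
Lq = P₀·a^5·ρ / (5!(1-ρ)²) = 0.044783 × 258.0887 × 0.60727 / (120 × 0.15423) = 0.3792
Wq = Lq/λ = 0.3792/16.7 = 0.02271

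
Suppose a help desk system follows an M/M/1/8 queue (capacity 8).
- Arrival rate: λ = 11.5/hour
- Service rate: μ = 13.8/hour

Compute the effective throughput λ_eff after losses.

ρ = λ/μ = 11.5/13.8 = 0.83333
P₀ = (1-ρ)/(1-ρ^(K+1)) = (1-0.83333)/(1-0.83333^9) = 0.16667/0.80620 = 0.2067
P_K = P₀×ρ^K = 0.2067 × 0.83333^8 = 0.2067 × 0.2326 = 0.04808
λ_eff = λ(1-P_K) = 11.5 × (1 - 0.04808) = 11.5 × 0.95192 = 10.9471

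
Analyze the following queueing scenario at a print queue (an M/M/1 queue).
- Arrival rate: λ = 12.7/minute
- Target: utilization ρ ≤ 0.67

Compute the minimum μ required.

ρ = λ/μ, so μ = λ/ρ
μ ≥ 12.7/0.67 = 18.9552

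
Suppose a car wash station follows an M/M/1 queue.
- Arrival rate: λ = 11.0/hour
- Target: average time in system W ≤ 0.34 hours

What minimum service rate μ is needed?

For M/M/1: W = 1/(μ-λ)
Need W ≤ 0.34, so 1/(μ-λ) ≤ 0.34
μ - λ ≥ 1/0.34 = 2.9412
μ ≥ 11.0 + 2.9412 = 13.9412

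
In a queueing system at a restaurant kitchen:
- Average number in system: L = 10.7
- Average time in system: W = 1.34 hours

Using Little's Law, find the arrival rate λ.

Little's Law: L = λW, so λ = L/W
λ = 10.7/1.34 = 7.9851 orders/hour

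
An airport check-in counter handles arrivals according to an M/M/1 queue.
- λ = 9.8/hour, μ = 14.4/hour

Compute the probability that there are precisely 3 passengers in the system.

ρ = λ/μ = 9.8/14.4 = 0.6806
P(n) = (1-ρ)ρⁿ
P(3) = (1-0.6806) × 0.6806^3
P(3) = 0.3194 × 0.3153
P(3) = 0.1007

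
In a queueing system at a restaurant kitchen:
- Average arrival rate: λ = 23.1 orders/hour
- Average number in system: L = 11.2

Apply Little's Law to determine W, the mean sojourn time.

Little's Law: L = λW, so W = L/λ
W = 11.2/23.1 = 0.4848 hours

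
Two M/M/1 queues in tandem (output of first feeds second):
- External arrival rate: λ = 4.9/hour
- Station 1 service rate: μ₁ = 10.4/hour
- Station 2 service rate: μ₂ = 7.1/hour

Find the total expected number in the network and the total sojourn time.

By Jackson's theorem, each station behaves as independent M/M/1.
Station 1: ρ₁ = 4.9/10.4 = 0.4712, L₁ = ρ₁/(1-ρ₁) = λ/(μ₁-λ) = 4.9/5.50 = 0.8909
Station 2: ρ₂ = 4.9/7.1 = 0.6901, L₂ = ρ₂/(1-ρ₂) = λ/(μ₂-λ) = 4.9/2.20 = 2.2273
Total: L = L₁ + L₂ = 0.8909 + 2.2273 = 3.1182
W = L/λ = 3.1182/4.9 = 0.6364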